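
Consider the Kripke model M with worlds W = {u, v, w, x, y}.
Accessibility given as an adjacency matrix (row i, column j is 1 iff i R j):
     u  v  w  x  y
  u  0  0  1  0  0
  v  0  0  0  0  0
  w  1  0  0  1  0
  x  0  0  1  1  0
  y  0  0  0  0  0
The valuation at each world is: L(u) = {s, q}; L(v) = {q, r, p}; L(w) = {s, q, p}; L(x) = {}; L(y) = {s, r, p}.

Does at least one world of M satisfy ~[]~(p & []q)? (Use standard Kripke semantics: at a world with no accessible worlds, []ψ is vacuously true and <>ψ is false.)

No

Let φ = ~[]~(p & []q). Evaluate φ at each world:
  u (successors {w}): φ is false.
  v (successors ∅): φ is false.
  w (successors {u, x}): φ is false.
  x (successors {w, x}): φ is false.
  y (successors ∅): φ is false.
For instance, at x:
  At x: []~(p & []q) is true, so ~[]~(p & []q) is false.
    At x: []~(p & []q) requires ~(p & []q) at every successor {w, x}.
      At w: ~(p & []q) is true.
      At x: ~(p & []q) is true.
    So []~(p & []q) is true at x.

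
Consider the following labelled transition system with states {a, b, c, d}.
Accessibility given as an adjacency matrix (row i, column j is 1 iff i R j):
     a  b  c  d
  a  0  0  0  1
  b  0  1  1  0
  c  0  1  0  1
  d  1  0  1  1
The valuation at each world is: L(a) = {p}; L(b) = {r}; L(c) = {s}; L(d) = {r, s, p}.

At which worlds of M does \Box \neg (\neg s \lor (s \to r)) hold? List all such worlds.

none

Let φ = \Box \neg (\neg s \lor (s \to r)). Evaluate φ at each world:
  a (successors {d}): φ is false.
  b (successors {b, c}): φ is false.
  c (successors {b, d}): φ is false.
  d (successors {a, c, d}): φ is false.
For instance, at a:
  At a: \Box \neg (\neg s \lor (s \to r)) requires \neg (\neg s \lor (s \to r)) at every successor {d}.
    \neg (\neg s \lor (s \to r)) fails at d, so \Box \neg (\neg s \lor (s \to r)) is false at a.
Satisfying worlds: none.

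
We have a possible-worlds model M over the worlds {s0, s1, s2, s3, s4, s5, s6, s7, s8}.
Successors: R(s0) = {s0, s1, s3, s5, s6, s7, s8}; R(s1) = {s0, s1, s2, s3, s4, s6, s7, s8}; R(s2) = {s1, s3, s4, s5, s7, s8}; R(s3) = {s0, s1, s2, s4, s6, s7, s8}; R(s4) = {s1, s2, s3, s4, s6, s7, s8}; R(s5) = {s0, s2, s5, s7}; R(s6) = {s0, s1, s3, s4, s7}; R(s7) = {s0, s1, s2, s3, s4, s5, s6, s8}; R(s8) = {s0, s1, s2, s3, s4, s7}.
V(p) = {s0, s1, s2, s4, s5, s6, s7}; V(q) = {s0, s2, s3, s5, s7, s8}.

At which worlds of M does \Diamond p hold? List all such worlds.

s0, s1, s2, s3, s4, s5, s6, s7, s8

Let φ = \Diamond p. Evaluate φ at each world:
  s0 (successors {s0, s1, s3, s5, s6, s7, s8}): φ is true.
  s1 (successors {s0, s1, s2, s3, s4, s6, s7, s8}): φ is true.
  s2 (successors {s1, s3, s4, s5, s7, s8}): φ is true.
  s3 (successors {s0, s1, s2, s4, s6, s7, s8}): φ is true.
  s4 (successors {s1, s2, s3, s4, s6, s7, s8}): φ is true.
  s5 (successors {s0, s2, s5, s7}): φ is true.
  s6 (successors {s0, s1, s3, s4, s7}): φ is true.
  s7 (successors {s0, s1, s2, s3, s4, s5, s6, s8}): φ is true.
  s8 (successors {s0, s1, s2, s3, s4, s7}): φ is true.
For instance, at s5:
  At s5: \Diamond p requires p at some successor in {s0, s2, s5, s7}.
    p holds at s0, so \Diamond p is true at s5.
Satisfying worlds: {s0, s1, s2, s3, s4, s5, s6, s7, s8}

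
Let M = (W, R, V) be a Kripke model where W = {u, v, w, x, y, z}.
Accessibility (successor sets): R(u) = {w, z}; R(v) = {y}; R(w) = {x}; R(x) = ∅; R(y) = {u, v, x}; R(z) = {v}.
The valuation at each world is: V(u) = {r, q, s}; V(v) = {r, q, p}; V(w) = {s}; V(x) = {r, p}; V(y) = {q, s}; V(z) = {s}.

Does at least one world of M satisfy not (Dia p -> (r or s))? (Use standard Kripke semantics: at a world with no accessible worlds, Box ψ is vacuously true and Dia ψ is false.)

No

Recall that Dia ψ holds at a world iff ψ holds at some accessible world.
Let φ = not (Dia p -> (r or s)). Evaluate φ at each world:
  u (successors {w, z}): φ is false.
  v (successors {y}): φ is false.
  w (successors {x}): φ is false.
  x (successors ∅): φ is false.
  y (successors {u, v, x}): φ is false.
  z (successors {v}): φ is false.
For instance, at u:
  At u: Dia p -> (r or s) is true, so not (Dia p -> (r or s)) is false.
    At u: Dia p is false, r or s is true, so Dia p -> (r or s) is true.
      At u: Dia p requires p at some successor in {w, z}.
        At w: p is false.
        At z: p is false.
      So Dia p is false at u.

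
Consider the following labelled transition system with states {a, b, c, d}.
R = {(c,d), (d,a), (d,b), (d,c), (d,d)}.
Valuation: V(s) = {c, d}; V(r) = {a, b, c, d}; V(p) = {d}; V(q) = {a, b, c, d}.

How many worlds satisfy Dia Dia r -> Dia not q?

Let φ = Dia Dia r -> Dia not q. Evaluate φ at each world:
  a (successors ∅): φ is true.
  b (successors ∅): φ is true.
  c (successors {d}): φ is false.
  d (successors {a, b, c, d}): φ is false.
For instance, at c:
  At c: Dia Dia r is true, Dia not q is false, so Dia Dia r -> Dia not q is false.
    At c: Dia Dia r requires Dia r at some successor in {d}.
      Dia r holds at d, so Dia Dia r is true at c.
    At c: Dia not q requires not q at some successor in {d}.
      At d: not q is false.
    So Dia not q is false at c.
Satisfying worlds: {a, b}

2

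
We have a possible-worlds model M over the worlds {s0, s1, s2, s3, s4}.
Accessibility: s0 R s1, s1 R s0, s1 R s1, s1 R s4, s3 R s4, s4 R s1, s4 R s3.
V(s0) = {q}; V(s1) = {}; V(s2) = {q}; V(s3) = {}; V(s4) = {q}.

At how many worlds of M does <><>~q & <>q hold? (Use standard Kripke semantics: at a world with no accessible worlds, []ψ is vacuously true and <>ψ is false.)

Let φ = <><>~q & <>q. Evaluate φ at each world:
  s0 (successors {s1}): φ is false.
  s1 (successors {s0, s1, s4}): φ is true.
  s2 (successors ∅): φ is false.
  s3 (successors {s4}): φ is true.
  s4 (successors {s1, s3}): φ is false.
For instance, at s0:
  At s0: <><>~q is true, <>q is false, so <><>~q & <>q is false.
    At s0: <><>~q requires <>~q at some successor in {s1}.
      <>~q holds at s1, so <><>~q is true at s0.
    At s0: <>q requires q at some successor in {s1}.
      At s1: q is false.
    So <>q is false at s0.
Satisfying worlds: {s1, s3}

2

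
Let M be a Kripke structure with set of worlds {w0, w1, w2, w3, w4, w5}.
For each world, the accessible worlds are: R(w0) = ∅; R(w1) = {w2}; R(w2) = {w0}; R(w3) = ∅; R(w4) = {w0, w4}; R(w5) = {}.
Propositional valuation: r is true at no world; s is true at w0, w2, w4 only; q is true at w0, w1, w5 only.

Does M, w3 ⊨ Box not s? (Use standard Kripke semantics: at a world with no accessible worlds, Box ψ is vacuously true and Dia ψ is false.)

Yes

At w3: no accessible worlds, so Box not s holds vacuously.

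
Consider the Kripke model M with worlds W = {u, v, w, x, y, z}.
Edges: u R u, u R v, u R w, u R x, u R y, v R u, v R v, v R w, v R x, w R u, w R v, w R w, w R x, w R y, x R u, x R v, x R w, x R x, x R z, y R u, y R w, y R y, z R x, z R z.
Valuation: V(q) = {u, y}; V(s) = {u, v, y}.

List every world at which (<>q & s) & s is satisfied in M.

Recall that <>ψ holds at a world iff ψ holds at some accessible world.
Let φ = (<>q & s) & s. Evaluate φ at each world:
  u (successors {u, v, w, x, y}): φ is true.
  v (successors {u, v, w, x}): φ is true.
  w (successors {u, v, w, x, y}): φ is false.
  x (successors {u, v, w, x, z}): φ is false.
  y (successors {u, w, y}): φ is true.
  z (successors {x, z}): φ is false.
For instance, at u:
  At u: <>q & s is true, s is true, so (<>q & s) & s is true.
    At u: <>q is true, s is true, so <>q & s is true.
      At u: <>q requires q at some successor in {u, v, w, x, y}.
        q holds at u, so <>q is true at u.
Satisfying worlds: {u, v, y}

u, v, y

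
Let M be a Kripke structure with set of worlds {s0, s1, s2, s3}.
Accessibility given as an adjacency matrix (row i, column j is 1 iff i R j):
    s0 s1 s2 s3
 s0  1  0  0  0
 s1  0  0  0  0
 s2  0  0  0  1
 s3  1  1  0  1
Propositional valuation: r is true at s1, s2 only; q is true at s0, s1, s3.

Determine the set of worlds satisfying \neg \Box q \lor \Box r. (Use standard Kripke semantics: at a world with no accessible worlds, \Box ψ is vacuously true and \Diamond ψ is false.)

Let φ = \neg \Box q \lor \Box r. Evaluate φ at each world:
  s0 (successors {s0}): φ is false.
  s1 (successors ∅): φ is true.
  s2 (successors {s3}): φ is false.
  s3 (successors {s0, s1, s3}): φ is false.
For instance, at s3:
  At s3: \neg \Box q is false, \Box r is false, so \neg \Box q \lor \Box r is false.
    At s3: \Box q is true, so \neg \Box q is false.
      At s3: \Box q requires q at every successor {s0, s1, s3}.
        At s0: q is true.
        At s1: q is true.
        At s3: q is true.
      So \Box q is true at s3.
    At s3: \Box r requires r at every successor {s0, s1, s3}.
      r fails at s0, so \Box r is false at s3.
Satisfying worlds: {s1}

s1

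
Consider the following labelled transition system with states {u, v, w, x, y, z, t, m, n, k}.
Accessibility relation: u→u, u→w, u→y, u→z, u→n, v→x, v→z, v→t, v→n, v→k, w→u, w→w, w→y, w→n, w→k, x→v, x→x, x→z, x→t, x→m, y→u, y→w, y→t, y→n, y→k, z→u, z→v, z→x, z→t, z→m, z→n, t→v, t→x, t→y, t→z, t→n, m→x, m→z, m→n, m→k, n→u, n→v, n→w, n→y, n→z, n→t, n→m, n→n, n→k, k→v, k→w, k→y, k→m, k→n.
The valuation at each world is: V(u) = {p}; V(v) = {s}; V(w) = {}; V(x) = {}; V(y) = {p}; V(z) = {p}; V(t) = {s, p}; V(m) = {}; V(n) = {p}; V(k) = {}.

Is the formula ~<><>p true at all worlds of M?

No

Let φ = ~<><>p. Evaluate φ at each world:
  u (successors {u, w, y, z, n}): φ is false.
  v (successors {x, z, t, n, k}): φ is false.
  w (successors {u, w, y, n, k}): φ is false.
  x (successors {v, x, z, t, m}): φ is false.
  y (successors {u, w, t, n, k}): φ is false.
  z (successors {u, v, x, t, m, n}): φ is false.
  t (successors {v, x, y, z, n}): φ is false.
  m (successors {x, z, n, k}): φ is false.
  n (successors {u, v, w, y, z, t, m, n, k}): φ is false.
  k (successors {v, w, y, m, n}): φ is false.
Detail at u (counterexample):
  At u: <><>p is true, so ~<><>p is false.
    At u: <><>p requires <>p at some successor in {u, w, y, z, n}.
      <>p holds at u, so <><>p is true at u.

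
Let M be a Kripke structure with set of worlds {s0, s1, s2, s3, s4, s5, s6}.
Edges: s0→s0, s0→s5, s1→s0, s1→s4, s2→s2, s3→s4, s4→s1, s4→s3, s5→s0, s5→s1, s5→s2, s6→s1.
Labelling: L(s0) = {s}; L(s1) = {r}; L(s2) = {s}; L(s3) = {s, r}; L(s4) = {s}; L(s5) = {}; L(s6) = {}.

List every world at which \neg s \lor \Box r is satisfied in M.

s1, s4, s5, s6

Recall that \Box ψ holds at a world iff ψ holds at every accessible world, and \Diamond ψ holds iff ψ holds at some accessible world.
Let φ = \neg s \lor \Box r. Evaluate φ at each world:
  s0 (successors {s0, s5}): φ is false.
  s1 (successors {s0, s4}): φ is true.
  s2 (successors {s2}): φ is false.
  s3 (successors {s4}): φ is false.
  s4 (successors {s1, s3}): φ is true.
  s5 (successors {s0, s1, s2}): φ is true.
  s6 (successors {s1}): φ is true.
For instance, at s6:
  At s6: \neg s is true, \Box r is true, so \neg s \lor \Box r is true.
    At s6: \Box r requires r at every successor {s1}.
      At s1: r is true.
    So \Box r is true at s6.
Satisfying worlds: {s1, s4, s5, s6}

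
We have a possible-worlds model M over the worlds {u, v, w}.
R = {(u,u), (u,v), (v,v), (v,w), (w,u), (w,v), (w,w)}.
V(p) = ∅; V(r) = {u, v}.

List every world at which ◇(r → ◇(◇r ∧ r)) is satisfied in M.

Let φ = ◇(r → ◇(◇r ∧ r)). Evaluate φ at each world:
  u (successors {u, v}): φ is true.
  v (successors {v, w}): φ is true.
  w (successors {u, v, w}): φ is true.
For instance, at v:
  At v: ◇(r → ◇(◇r ∧ r)) requires r → ◇(◇r ∧ r) at some successor in {v, w}.
    r → ◇(◇r ∧ r) holds at v, so ◇(r → ◇(◇r ∧ r)) is true at v.
      At v: r is true, ◇(◇r ∧ r) is true, so r → ◇(◇r ∧ r) is true.
Satisfying worlds: {u, v, w}

u, v, w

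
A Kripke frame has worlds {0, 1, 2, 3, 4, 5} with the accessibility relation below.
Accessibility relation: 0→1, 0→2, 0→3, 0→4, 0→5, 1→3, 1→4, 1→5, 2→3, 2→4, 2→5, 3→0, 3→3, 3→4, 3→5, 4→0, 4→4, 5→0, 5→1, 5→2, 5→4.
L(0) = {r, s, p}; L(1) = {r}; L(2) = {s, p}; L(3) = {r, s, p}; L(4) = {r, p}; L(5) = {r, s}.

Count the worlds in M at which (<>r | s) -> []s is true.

Let φ = (<>r | s) -> []s. Evaluate φ at each world:
  0 (successors {1, 2, 3, 4, 5}): φ is false.
  1 (successors {3, 4, 5}): φ is false.
  2 (successors {3, 4, 5}): φ is false.
  3 (successors {0, 3, 4, 5}): φ is false.
  4 (successors {0, 4}): φ is false.
  5 (successors {0, 1, 2, 4}): φ is false.
For instance, at 5:
  At 5: <>r | s is true, []s is false, so (<>r | s) -> []s is false.
    At 5: <>r is true, s is true, so <>r | s is true.
      At 5: <>r requires r at some successor in {0, 1, 2, 4}.
        r holds at 0, so <>r is true at 5.
    At 5: []s requires s at every successor {0, 1, 2, 4}.
      s fails at 1, so []s is false at 5.
Satisfying worlds: none.

0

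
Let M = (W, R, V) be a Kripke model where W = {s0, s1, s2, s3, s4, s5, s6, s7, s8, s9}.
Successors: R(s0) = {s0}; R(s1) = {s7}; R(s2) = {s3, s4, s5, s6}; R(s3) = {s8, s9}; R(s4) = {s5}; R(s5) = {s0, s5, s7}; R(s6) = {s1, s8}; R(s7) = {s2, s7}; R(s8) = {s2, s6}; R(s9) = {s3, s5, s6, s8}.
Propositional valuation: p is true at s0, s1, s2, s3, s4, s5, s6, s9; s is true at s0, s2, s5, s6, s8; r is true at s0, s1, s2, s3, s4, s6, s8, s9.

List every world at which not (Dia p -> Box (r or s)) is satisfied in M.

Recall that Box ψ holds at a world iff ψ holds at every accessible world, and Dia ψ holds iff ψ holds at some accessible world.
Let φ = not (Dia p -> Box (r or s)). Evaluate φ at each world:
  s0 (successors {s0}): φ is false.
  s1 (successors {s7}): φ is false.
  s2 (successors {s3, s4, s5, s6}): φ is false.
  s3 (successors {s8, s9}): φ is false.
  s4 (successors {s5}): φ is false.
  s5 (successors {s0, s5, s7}): φ is true.
  s6 (successors {s1, s8}): φ is false.
  s7 (successors {s2, s7}): φ is true.
  s8 (successors {s2, s6}): φ is false.
  s9 (successors {s3, s5, s6, s8}): φ is false.
For instance, at s1:
  At s1: Dia p -> Box (r or s) is true, so not (Dia p -> Box (r or s)) is false.
    At s1: Dia p is false, Box (r or s) is false, so Dia p -> Box (r or s) is true.
      At s1: Dia p requires p at some successor in {s7}.
        At s7: p is false.
      So Dia p is false at s1.
      At s1: Box (r or s) requires r or s at every successor {s7}.
        r or s fails at s7, so Box (r or s) is false at s1.
Satisfying worlds: {s5, s7}

s5, s7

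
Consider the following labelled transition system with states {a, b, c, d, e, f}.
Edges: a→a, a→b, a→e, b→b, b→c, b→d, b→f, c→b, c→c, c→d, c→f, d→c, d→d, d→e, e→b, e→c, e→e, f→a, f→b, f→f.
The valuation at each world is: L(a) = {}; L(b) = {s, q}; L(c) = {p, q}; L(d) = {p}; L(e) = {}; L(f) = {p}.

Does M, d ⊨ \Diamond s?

At d: \Diamond s requires s at some successor in {c, d, e}.
  At c: s is false.
  At d: s is false.
  At e: s is false.
So \Diamond s is false at d.

No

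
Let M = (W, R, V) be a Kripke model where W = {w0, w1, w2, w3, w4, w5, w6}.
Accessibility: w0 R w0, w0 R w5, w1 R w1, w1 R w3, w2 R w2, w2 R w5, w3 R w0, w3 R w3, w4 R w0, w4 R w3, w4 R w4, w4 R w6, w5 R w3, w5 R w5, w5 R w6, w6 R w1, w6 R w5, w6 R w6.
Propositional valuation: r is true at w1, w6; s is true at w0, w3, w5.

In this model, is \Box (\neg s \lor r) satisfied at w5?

No

At w5: \Box (\neg s \lor r) requires \neg s \lor r at every successor {w3, w5, w6}.
  \neg s \lor r fails at w3, so \Box (\neg s \lor r) is false at w5.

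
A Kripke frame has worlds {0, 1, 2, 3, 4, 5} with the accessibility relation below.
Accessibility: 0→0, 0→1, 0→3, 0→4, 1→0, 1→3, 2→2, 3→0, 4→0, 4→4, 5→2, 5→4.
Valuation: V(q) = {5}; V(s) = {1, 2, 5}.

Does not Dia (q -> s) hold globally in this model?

No

Let φ = not Dia (q -> s). Evaluate φ at each world:
  0 (successors {0, 1, 3, 4}): φ is false.
  1 (successors {0, 3}): φ is false.
  2 (successors {2}): φ is false.
  3 (successors {0}): φ is false.
  4 (successors {0, 4}): φ is false.
  5 (successors {2, 4}): φ is false.
Detail at 0 (counterexample):
  At 0: Dia (q -> s) is true, so not Dia (q -> s) is false.
    At 0: Dia (q -> s) requires q -> s at some successor in {0, 1, 3, 4}.
      q -> s holds at 0, so Dia (q -> s) is true at 0.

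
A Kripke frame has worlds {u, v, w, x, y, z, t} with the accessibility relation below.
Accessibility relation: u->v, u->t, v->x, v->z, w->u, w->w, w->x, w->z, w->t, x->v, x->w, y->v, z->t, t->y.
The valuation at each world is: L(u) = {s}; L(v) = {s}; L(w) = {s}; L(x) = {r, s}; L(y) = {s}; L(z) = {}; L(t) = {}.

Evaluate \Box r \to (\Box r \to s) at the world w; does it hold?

Yes

At w: \Box r is false, \Box r \to s is true, so \Box r \to (\Box r \to s) is true.
  At w: \Box r requires r at every successor {u, w, x, z, t}.
    r fails at u, so \Box r is false at w.
  At w: \Box r is false, s is true, so \Box r \to s is true.
    At w: \Box r requires r at every successor {u, w, x, z, t}.
      r fails at u, so \Box r is false at w.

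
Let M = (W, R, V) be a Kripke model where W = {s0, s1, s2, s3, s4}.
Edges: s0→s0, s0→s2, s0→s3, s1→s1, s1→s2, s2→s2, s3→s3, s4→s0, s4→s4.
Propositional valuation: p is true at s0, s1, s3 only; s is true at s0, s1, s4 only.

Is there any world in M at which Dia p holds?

Yes

Let φ = Dia p. Evaluate φ at each world:
  s0 (successors {s0, s2, s3}): φ is true.
  s1 (successors {s1, s2}): φ is true.
  s2 (successors {s2}): φ is false.
  s3 (successors {s3}): φ is true.
  s4 (successors {s0, s4}): φ is true.
Detail at s0 (witness):
  At s0: Dia p requires p at some successor in {s0, s2, s3}.
    p holds at s0, so Dia p is true at s0.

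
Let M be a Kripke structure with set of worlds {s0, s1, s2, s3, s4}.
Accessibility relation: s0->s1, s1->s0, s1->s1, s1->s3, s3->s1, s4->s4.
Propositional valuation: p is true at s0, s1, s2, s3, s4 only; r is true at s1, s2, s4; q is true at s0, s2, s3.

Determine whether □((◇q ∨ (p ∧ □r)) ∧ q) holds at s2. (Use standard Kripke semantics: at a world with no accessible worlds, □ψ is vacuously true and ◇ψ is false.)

At s2: no accessible worlds, so □((◇q ∨ (p ∧ □r)) ∧ q) holds vacuously.

Yes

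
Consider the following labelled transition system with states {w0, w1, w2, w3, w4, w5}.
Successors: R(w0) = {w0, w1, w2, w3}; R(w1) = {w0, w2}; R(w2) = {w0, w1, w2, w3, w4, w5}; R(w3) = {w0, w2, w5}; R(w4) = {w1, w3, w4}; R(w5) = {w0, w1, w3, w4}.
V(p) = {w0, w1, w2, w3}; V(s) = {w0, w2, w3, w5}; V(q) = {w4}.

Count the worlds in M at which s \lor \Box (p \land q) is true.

4

Let φ = s \lor \Box (p \land q). Evaluate φ at each world:
  w0 (successors {w0, w1, w2, w3}): φ is true.
  w1 (successors {w0, w2}): φ is false.
  w2 (successors {w0, w1, w2, w3, w4, w5}): φ is true.
  w3 (successors {w0, w2, w5}): φ is true.
  w4 (successors {w1, w3, w4}): φ is false.
  w5 (successors {w0, w1, w3, w4}): φ is true.
For instance, at w4:
  At w4: s is false, \Box (p \land q) is false, so s \lor \Box (p \land q) is false.
    At w4: \Box (p \land q) requires p \land q at every successor {w1, w3, w4}.
      p \land q fails at w1, so \Box (p \land q) is false at w4.
Satisfying worlds: {w0, w2, w3, w5}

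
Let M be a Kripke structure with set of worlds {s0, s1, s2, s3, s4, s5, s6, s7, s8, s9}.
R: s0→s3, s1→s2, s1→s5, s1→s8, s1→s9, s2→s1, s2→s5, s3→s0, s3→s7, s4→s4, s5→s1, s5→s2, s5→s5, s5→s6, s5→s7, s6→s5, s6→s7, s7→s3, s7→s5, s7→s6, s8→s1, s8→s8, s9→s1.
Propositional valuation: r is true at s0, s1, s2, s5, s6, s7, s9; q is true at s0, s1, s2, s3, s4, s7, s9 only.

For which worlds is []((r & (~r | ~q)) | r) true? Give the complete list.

s2, s3, s5, s6, s9

Let φ = []((r & (~r | ~q)) | r). Evaluate φ at each world:
  s0 (successors {s3}): φ is false.
  s1 (successors {s2, s5, s8, s9}): φ is false.
  s2 (successors {s1, s5}): φ is true.
  s3 (successors {s0, s7}): φ is true.
  s4 (successors {s4}): φ is false.
  s5 (successors {s1, s2, s5, s6, s7}): φ is true.
  s6 (successors {s5, s7}): φ is true.
  s7 (successors {s3, s5, s6}): φ is false.
  s8 (successors {s1, s8}): φ is false.
  s9 (successors {s1}): φ is true.
For instance, at s6:
  At s6: []((r & (~r | ~q)) | r) requires (r & (~r | ~q)) | r at every successor {s5, s7}.
    At s5: (r & (~r | ~q)) | r is true.
    At s7: (r & (~r | ~q)) | r is true.
  So []((r & (~r | ~q)) | r) is true at s6.
Satisfying worlds: {s2, s3, s5, s6, s9}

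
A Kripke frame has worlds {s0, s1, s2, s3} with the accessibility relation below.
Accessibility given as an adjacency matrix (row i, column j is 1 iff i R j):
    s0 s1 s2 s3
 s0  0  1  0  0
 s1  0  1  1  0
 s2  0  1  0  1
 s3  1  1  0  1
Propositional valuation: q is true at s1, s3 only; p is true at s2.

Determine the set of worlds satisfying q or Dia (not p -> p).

s1, s3

Let φ = q or Dia (not p -> p). Evaluate φ at each world:
  s0 (successors {s1}): φ is false.
  s1 (successors {s1, s2}): φ is true.
  s2 (successors {s1, s3}): φ is false.
  s3 (successors {s0, s1, s3}): φ is true.
For instance, at s2:
  At s2: q is false, Dia (not p -> p) is false, so q or Dia (not p -> p) is false.
    At s2: Dia (not p -> p) requires not p -> p at some successor in {s1, s3}.
      At s1: not p -> p is false.
      At s3: not p -> p is false.
    So Dia (not p -> p) is false at s2.
Satisfying worlds: {s1, s3}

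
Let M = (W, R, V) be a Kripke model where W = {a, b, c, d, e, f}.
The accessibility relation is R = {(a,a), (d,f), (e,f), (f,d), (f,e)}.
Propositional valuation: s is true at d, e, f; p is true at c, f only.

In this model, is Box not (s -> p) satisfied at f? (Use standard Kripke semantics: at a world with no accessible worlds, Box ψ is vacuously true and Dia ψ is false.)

At f: Box not (s -> p) requires not (s -> p) at every successor {d, e}.
  At d: not (s -> p) is true.
  At e: not (s -> p) is true.
So Box not (s -> p) is true at f.

Yes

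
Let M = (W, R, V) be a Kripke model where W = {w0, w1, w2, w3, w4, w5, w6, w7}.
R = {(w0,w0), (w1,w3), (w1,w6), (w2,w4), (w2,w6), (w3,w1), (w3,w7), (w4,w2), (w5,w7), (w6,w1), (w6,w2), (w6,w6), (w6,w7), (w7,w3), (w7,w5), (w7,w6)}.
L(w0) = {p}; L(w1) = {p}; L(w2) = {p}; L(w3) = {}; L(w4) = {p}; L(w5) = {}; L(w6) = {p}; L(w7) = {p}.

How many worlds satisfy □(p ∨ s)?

6

Let φ = □(p ∨ s). Evaluate φ at each world:
  w0 (successors {w0}): φ is true.
  w1 (successors {w3, w6}): φ is false.
  w2 (successors {w4, w6}): φ is true.
  w3 (successors {w1, w7}): φ is true.
  w4 (successors {w2}): φ is true.
  w5 (successors {w7}): φ is true.
  w6 (successors {w1, w2, w6, w7}): φ is true.
  w7 (successors {w3, w5, w6}): φ is false.
For instance, at w7:
  At w7: □(p ∨ s) requires p ∨ s at every successor {w3, w5, w6}.
    p ∨ s fails at w3, so □(p ∨ s) is false at w7.
Satisfying worlds: {w0, w2, w3, w4, w5, w6}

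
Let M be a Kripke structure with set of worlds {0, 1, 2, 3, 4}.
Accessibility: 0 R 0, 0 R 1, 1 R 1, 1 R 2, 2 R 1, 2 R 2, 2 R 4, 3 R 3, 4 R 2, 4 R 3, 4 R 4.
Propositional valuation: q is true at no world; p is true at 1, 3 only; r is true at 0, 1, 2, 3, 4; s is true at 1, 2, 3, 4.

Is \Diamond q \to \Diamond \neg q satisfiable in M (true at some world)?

Let φ = \Diamond q \to \Diamond \neg q. Evaluate φ at each world:
  0 (successors {0, 1}): φ is true.
  1 (successors {1, 2}): φ is true.
  2 (successors {1, 2, 4}): φ is true.
  3 (successors {3}): φ is true.
  4 (successors {2, 3, 4}): φ is true.
Detail at 0 (witness):
  At 0: \Diamond q is false, \Diamond \neg q is true, so \Diamond q \to \Diamond \neg q is true.
    At 0: \Diamond q requires q at some successor in {0, 1}.
      At 0: q is false.
      At 1: q is false.
    So \Diamond q is false at 0.
    At 0: \Diamond \neg q requires \neg q at some successor in {0, 1}.
      \neg q holds at 0, so \Diamond \neg q is true at 0.

Yes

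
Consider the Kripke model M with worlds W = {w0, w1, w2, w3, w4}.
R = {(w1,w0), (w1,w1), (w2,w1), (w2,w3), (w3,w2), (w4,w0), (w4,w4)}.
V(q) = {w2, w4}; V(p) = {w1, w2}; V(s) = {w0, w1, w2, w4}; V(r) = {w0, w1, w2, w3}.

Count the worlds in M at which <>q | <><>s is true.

Recall that <>ψ holds at a world iff ψ holds at some accessible world.
Let φ = <>q | <><>s. Evaluate φ at each world:
  w0 (successors ∅): φ is false.
  w1 (successors {w0, w1}): φ is true.
  w2 (successors {w1, w3}): φ is true.
  w3 (successors {w2}): φ is true.
  w4 (successors {w0, w4}): φ is true.
For instance, at w3:
  At w3: <>q is true, <><>s is true, so <>q | <><>s is true.
    At w3: <>q requires q at some successor in {w2}.
      q holds at w2, so <>q is true at w3.
    At w3: <><>s requires <>s at some successor in {w2}.
      <>s holds at w2, so <><>s is true at w3.
Satisfying worlds: {w1, w2, w3, w4}

4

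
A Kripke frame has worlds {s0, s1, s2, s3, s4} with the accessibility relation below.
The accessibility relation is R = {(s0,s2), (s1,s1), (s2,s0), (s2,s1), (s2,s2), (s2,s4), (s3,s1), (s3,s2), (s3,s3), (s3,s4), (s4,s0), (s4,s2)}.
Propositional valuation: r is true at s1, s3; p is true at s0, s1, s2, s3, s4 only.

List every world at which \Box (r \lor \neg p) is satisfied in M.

s1

Let φ = \Box (r \lor \neg p). Evaluate φ at each world:
  s0 (successors {s2}): φ is false.
  s1 (successors {s1}): φ is true.
  s2 (successors {s0, s1, s2, s4}): φ is false.
  s3 (successors {s1, s2, s3, s4}): φ is false.
  s4 (successors {s0, s2}): φ is false.
For instance, at s1:
  At s1: \Box (r \lor \neg p) requires r \lor \neg p at every successor {s1}.
    At s1: r \lor \neg p is true.
  So \Box (r \lor \neg p) is true at s1.
Satisfying worlds: {s1}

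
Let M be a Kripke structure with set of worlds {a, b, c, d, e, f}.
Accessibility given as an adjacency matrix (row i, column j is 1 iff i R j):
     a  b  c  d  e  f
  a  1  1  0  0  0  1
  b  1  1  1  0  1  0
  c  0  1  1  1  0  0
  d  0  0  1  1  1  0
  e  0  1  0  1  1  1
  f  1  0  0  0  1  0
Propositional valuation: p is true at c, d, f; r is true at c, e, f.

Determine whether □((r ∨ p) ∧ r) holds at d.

No

At d: □((r ∨ p) ∧ r) requires (r ∨ p) ∧ r at every successor {c, d, e}.
  (r ∨ p) ∧ r fails at d, so □((r ∨ p) ∧ r) is false at d.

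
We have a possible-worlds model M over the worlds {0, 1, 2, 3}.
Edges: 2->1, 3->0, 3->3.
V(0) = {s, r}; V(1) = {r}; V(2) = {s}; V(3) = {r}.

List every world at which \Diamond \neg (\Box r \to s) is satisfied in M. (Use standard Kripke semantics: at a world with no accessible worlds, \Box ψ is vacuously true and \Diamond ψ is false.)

2, 3

Recall that \Box ψ holds at a world iff ψ holds at every accessible world, and \Diamond ψ holds iff ψ holds at some accessible world.
Let φ = \Diamond \neg (\Box r \to s). Evaluate φ at each world:
  0 (successors ∅): φ is false.
  1 (successors ∅): φ is false.
  2 (successors {1}): φ is true.
  3 (successors {0, 3}): φ is true.
For instance, at 2:
  At 2: \Diamond \neg (\Box r \to s) requires \neg (\Box r \to s) at some successor in {1}.
    \neg (\Box r \to s) holds at 1, so \Diamond \neg (\Box r \to s) is true at 2.
      At 1: \Box r \to s is false, so \neg (\Box r \to s) is true.
Satisfying worlds: {2, 3}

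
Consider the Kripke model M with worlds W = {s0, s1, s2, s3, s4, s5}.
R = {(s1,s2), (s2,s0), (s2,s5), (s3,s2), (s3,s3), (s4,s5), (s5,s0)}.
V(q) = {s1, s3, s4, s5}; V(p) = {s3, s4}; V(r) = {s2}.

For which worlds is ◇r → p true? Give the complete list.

s0, s2, s3, s4, s5

Let φ = ◇r → p. Evaluate φ at each world:
  s0 (successors ∅): φ is true.
  s1 (successors {s2}): φ is false.
  s2 (successors {s0, s5}): φ is true.
  s3 (successors {s2, s3}): φ is true.
  s4 (successors {s5}): φ is true.
  s5 (successors {s0}): φ is true.
For instance, at s4:
  At s4: ◇r is false, p is true, so ◇r → p is true.
    At s4: ◇r requires r at some successor in {s5}.
      At s5: r is false.
    So ◇r is false at s4.
Satisfying worlds: {s0, s2, s3, s4, s5}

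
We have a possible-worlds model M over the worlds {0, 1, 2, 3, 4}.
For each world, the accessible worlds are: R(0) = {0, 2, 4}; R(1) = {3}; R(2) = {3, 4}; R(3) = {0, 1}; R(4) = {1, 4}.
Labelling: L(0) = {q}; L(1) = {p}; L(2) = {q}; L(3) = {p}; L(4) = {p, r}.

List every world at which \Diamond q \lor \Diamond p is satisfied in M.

Let φ = \Diamond q \lor \Diamond p. Evaluate φ at each world:
  0 (successors {0, 2, 4}): φ is true.
  1 (successors {3}): φ is true.
  2 (successors {3, 4}): φ is true.
  3 (successors {0, 1}): φ is true.
  4 (successors {1, 4}): φ is true.
For instance, at 4:
  At 4: \Diamond q is false, \Diamond p is true, so \Diamond q \lor \Diamond p is true.
    At 4: \Diamond q requires q at some successor in {1, 4}.
      At 1: q is false.
      At 4: q is false.
    So \Diamond q is false at 4.
    At 4: \Diamond p requires p at some successor in {1, 4}.
      p holds at 1, so \Diamond p is true at 4.
Satisfying worlds: {0, 1, 2, 3, 4}

0, 1, 2, 3, 4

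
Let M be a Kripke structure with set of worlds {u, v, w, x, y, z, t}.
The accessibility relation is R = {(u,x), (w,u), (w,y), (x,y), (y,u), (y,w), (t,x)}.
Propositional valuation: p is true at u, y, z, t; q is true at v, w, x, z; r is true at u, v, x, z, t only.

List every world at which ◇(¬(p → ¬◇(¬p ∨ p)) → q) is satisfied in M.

u, y, t

Recall that ◇ψ holds at a world iff ψ holds at some accessible world.
Let φ = ◇(¬(p → ¬◇(¬p ∨ p)) → q). Evaluate φ at each world:
  u (successors {x}): φ is true.
  v (successors ∅): φ is false.
  w (successors {u, y}): φ is false.
  x (successors {y}): φ is false.
  y (successors {u, w}): φ is true.
  z (successors ∅): φ is false.
  t (successors {x}): φ is true.
For instance, at x:
  At x: ◇(¬(p → ¬◇(¬p ∨ p)) → q) requires ¬(p → ¬◇(¬p ∨ p)) → q at some successor in {y}.
    At y: ¬(p → ¬◇(¬p ∨ p)) → q is false.
  So ◇(¬(p → ¬◇(¬p ∨ p)) → q) is false at x.
Satisfying worlds: {u, y, t}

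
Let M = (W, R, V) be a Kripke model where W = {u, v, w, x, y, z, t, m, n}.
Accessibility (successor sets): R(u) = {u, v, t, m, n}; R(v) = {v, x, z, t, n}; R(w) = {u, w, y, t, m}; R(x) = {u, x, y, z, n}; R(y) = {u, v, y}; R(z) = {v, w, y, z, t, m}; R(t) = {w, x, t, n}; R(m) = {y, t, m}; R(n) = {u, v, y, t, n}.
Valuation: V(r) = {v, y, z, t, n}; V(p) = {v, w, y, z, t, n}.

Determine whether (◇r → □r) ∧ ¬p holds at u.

No

At u: ◇r → □r is false, ¬p is true, so (◇r → □r) ∧ ¬p is false.
  At u: ◇r is true, □r is false, so ◇r → □r is false.
    At u: ◇r requires r at some successor in {u, v, t, m, n}.
      r holds at v, so ◇r is true at u.
    At u: □r requires r at every successor {u, v, t, m, n}.
      r fails at u, so □r is false at u.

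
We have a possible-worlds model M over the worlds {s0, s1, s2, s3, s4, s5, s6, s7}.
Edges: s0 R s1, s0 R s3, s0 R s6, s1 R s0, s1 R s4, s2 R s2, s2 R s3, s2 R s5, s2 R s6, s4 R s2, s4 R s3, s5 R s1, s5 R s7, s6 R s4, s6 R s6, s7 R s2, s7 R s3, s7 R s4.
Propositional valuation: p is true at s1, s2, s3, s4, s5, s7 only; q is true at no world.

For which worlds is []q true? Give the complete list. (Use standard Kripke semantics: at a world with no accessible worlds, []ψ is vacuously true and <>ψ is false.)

Let φ = []q. Evaluate φ at each world:
  s0 (successors {s1, s3, s6}): φ is false.
  s1 (successors {s0, s4}): φ is false.
  s2 (successors {s2, s3, s5, s6}): φ is false.
  s3 (successors ∅): φ is true.
  s4 (successors {s2, s3}): φ is false.
  s5 (successors {s1, s7}): φ is false.
  s6 (successors {s4, s6}): φ is false.
  s7 (successors {s2, s3, s4}): φ is false.
For instance, at s6:
  At s6: []q requires q at every successor {s4, s6}.
    q fails at s4, so []q is false at s6.
Satisfying worlds: {s3}

s3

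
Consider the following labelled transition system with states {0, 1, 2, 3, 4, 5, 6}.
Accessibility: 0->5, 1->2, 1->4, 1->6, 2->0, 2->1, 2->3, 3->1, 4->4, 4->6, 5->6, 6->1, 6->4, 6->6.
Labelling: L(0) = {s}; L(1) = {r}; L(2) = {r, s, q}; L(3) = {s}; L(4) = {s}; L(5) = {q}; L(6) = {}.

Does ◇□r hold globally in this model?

No

Let φ = ◇□r. Evaluate φ at each world:
  0 (successors {5}): φ is false.
  1 (successors {2, 4, 6}): φ is false.
  2 (successors {0, 1, 3}): φ is true.
  3 (successors {1}): φ is false.
  4 (successors {4, 6}): φ is false.
  5 (successors {6}): φ is false.
  6 (successors {1, 4, 6}): φ is false.
Detail at 0 (counterexample):
  At 0: ◇□r requires □r at some successor in {5}.
    At 5: □r is false.
  So ◇□r is false at 0.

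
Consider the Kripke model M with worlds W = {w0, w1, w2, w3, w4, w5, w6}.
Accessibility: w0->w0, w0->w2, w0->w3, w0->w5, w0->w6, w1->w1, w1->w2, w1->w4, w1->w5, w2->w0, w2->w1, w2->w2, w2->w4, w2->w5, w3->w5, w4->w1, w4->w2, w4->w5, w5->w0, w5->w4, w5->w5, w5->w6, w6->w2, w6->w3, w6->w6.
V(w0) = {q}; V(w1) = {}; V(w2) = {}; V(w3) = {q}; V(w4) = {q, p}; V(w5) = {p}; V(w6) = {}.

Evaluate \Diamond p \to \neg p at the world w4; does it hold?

At w4: \Diamond p is true, \neg p is false, so \Diamond p \to \neg p is false.
  At w4: \Diamond p requires p at some successor in {w1, w2, w5}.
    p holds at w5, so \Diamond p is true at w4.

No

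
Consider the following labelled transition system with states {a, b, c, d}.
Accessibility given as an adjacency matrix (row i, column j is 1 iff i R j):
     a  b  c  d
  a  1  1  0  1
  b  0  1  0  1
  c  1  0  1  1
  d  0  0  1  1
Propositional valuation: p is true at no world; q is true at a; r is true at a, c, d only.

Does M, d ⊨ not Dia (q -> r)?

At d: Dia (q -> r) is true, so not Dia (q -> r) is false.
  At d: Dia (q -> r) requires q -> r at some successor in {c, d}.
    q -> r holds at c, so Dia (q -> r) is true at d.

No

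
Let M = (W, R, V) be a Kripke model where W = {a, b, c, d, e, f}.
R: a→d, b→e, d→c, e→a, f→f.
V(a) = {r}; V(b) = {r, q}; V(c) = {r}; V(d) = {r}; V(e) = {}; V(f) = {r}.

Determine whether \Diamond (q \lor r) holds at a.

Yes

Recall that \Diamond ψ holds at a world iff ψ holds at some accessible world.
At a: \Diamond (q \lor r) requires q \lor r at some successor in {d}.
  q \lor r holds at d, so \Diamond (q \lor r) is true at a.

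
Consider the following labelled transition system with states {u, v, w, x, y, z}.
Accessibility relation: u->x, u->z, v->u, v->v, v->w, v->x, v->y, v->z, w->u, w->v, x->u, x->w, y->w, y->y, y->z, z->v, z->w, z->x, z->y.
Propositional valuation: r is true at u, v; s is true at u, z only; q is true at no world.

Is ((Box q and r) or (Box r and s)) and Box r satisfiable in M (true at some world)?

No

Recall that Box ψ holds at a world iff ψ holds at every accessible world, and Dia ψ holds iff ψ holds at some accessible world.
Let φ = ((Box q and r) or (Box r and s)) and Box r. Evaluate φ at each world:
  u (successors {x, z}): φ is false.
  v (successors {u, v, w, x, y, z}): φ is false.
  w (successors {u, v}): φ is false.
  x (successors {u, w}): φ is false.
  y (successors {w, y, z}): φ is false.
  z (successors {v, w, x, y}): φ is false.
For instance, at y:
  At y: (Box q and r) or (Box r and s) is false, Box r is false, so ((Box q and r) or (Box r and s)) and Box r is false.
    At y: Box q and r is false, Box r and s is false, so (Box q and r) or (Box r and s) is false.
      At y: Box q is false, r is false, so Box q and r is false.
      At y: Box r is false, s is false, so Box r and s is false.
    At y: Box r requires r at every successor {w, y, z}.
      r fails at w, so Box r is false at y.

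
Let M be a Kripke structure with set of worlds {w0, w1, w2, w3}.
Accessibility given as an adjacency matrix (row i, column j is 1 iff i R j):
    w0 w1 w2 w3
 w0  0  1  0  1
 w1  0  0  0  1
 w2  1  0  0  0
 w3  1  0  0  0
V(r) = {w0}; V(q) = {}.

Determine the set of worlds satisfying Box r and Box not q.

Recall that Box ψ holds at a world iff ψ holds at every accessible world, and Dia ψ holds iff ψ holds at some accessible world.
Let φ = Box r and Box not q. Evaluate φ at each world:
  w0 (successors {w1, w3}): φ is false.
  w1 (successors {w3}): φ is false.
  w2 (successors {w0}): φ is true.
  w3 (successors {w0}): φ is true.
For instance, at w3:
  At w3: Box r is true, Box not q is true, so Box r and Box not q is true.
    At w3: Box r requires r at every successor {w0}.
      At w0: r is true.
    So Box r is true at w3.
    At w3: Box not q requires not q at every successor {w0}.
      At w0: not q is true.
    So Box not q is true at w3.
Satisfying worlds: {w2, w3}

w2, w3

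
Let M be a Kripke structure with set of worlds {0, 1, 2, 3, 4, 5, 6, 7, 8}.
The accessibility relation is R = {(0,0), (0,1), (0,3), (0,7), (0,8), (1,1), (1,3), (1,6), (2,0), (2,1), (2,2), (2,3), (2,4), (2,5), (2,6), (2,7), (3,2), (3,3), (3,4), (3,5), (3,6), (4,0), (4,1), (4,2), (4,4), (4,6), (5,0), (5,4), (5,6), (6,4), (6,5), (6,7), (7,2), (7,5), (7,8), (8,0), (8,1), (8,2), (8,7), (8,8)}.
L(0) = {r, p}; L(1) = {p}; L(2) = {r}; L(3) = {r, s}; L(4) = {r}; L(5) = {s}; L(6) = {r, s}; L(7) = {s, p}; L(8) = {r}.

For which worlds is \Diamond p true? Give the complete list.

Let φ = \Diamond p. Evaluate φ at each world:
  0 (successors {0, 1, 3, 7, 8}): φ is true.
  1 (successors {1, 3, 6}): φ is true.
  2 (successors {0, 1, 2, 3, 4, 5, 6, 7}): φ is true.
  3 (successors {2, 3, 4, 5, 6}): φ is false.
  4 (successors {0, 1, 2, 4, 6}): φ is true.
  5 (successors {0, 4, 6}): φ is true.
  6 (successors {4, 5, 7}): φ is true.
  7 (successors {2, 5, 8}): φ is false.
  8 (successors {0, 1, 2, 7, 8}): φ is true.
For instance, at 8:
  At 8: \Diamond p requires p at some successor in {0, 1, 2, 7, 8}.
    p holds at 0, so \Diamond p is true at 8.
Satisfying worlds: {0, 1, 2, 4, 5, 6, 8}

0, 1, 2, 4, 5, 6, 8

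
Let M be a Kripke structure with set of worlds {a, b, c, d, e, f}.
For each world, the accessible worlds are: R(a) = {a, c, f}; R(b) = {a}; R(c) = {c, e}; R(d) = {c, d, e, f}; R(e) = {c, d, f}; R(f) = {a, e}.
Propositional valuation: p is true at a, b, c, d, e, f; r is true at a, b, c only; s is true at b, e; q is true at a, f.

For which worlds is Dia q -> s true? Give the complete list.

Let φ = Dia q -> s. Evaluate φ at each world:
  a (successors {a, c, f}): φ is false.
  b (successors {a}): φ is true.
  c (successors {c, e}): φ is true.
  d (successors {c, d, e, f}): φ is false.
  e (successors {c, d, f}): φ is true.
  f (successors {a, e}): φ is false.
For instance, at e:
  At e: Dia q is true, s is true, so Dia q -> s is true.
    At e: Dia q requires q at some successor in {c, d, f}.
      q holds at f, so Dia q is true at e.
Satisfying worlds: {b, c, e}

b, c, e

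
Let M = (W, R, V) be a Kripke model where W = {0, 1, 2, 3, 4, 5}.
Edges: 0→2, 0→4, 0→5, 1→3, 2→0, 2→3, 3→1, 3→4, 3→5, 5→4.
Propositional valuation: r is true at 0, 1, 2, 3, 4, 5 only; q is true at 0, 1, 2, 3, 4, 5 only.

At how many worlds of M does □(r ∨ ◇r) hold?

Let φ = □(r ∨ ◇r). Evaluate φ at each world:
  0 (successors {2, 4, 5}): φ is true.
  1 (successors {3}): φ is true.
  2 (successors {0, 3}): φ is true.
  3 (successors {1, 4, 5}): φ is true.
  4 (successors ∅): φ is true.
  5 (successors {4}): φ is true.
For instance, at 3:
  At 3: □(r ∨ ◇r) requires r ∨ ◇r at every successor {1, 4, 5}.
      At 1: r is true, ◇r is true, so r ∨ ◇r is true.
      At 4: r is true, ◇r is false, so r ∨ ◇r is true.
      At 5: r is true, ◇r is true, so r ∨ ◇r is true.
  So □(r ∨ ◇r) is true at 3.
Satisfying worlds: {0, 1, 2, 3, 4, 5}

6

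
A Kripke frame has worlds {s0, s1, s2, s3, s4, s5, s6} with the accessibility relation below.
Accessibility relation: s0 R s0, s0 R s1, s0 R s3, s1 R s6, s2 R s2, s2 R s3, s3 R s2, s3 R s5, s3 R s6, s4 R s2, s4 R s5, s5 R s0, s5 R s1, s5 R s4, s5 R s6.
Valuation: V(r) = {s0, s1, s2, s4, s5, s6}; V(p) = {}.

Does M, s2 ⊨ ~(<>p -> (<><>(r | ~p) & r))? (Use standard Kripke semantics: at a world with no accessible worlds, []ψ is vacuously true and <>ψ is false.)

No

Recall that <>ψ holds at a world iff ψ holds at some accessible world.
At s2: <>p -> (<><>(r | ~p) & r) is true, so ~(<>p -> (<><>(r | ~p) & r)) is false.
  At s2: <>p is false, <><>(r | ~p) & r is true, so <>p -> (<><>(r | ~p) & r) is true.
    At s2: <>p requires p at some successor in {s2, s3}.
      At s2: p is false.
      At s3: p is false.
    So <>p is false at s2.
    At s2: <><>(r | ~p) is true, r is true, so <><>(r | ~p) & r is true.
      At s2: <><>(r | ~p) requires <>(r | ~p) at some successor in {s2, s3}.
        <>(r | ~p) holds at s2, so <><>(r | ~p) is true at s2.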